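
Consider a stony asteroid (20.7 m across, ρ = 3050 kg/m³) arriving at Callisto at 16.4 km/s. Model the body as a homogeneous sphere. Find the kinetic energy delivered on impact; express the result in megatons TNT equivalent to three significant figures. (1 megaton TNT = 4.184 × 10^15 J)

E ≈ 0.455 Mt TNT

v = 16400 m/s.
Mass m = (π/6) ρ d³ = (π/6) × 3050 × (20.7)³ = 1.416 × 10^7 kg
E = ½ m v² = 0.5 × 1.416 × 10^7 × (16400)² = 1.904 × 10^15 J
   = 1.904 × 10^15 / 4.184×10^15 = 0.4551 Mt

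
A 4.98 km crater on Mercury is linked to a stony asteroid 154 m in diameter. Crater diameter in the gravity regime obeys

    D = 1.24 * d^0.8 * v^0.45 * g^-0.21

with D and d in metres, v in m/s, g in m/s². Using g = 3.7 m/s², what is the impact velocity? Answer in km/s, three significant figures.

v ≈ 24.2 km/s

Rearranging for v: v = [D / (1.24 · 154^0.8 · 3.7^-0.21)]^(1/0.45).
D = 4980 m.
154^0.8 = 56.24
3.7^-0.21 = 0.7598
Denominator = 1.24 × 56.24 × 0.7598 = 52.99
D / 52.99 = 4980 / 52.99 = 93.98
v = 93.98^(1/0.45) = 93.98^2.2222 = 24237 m/s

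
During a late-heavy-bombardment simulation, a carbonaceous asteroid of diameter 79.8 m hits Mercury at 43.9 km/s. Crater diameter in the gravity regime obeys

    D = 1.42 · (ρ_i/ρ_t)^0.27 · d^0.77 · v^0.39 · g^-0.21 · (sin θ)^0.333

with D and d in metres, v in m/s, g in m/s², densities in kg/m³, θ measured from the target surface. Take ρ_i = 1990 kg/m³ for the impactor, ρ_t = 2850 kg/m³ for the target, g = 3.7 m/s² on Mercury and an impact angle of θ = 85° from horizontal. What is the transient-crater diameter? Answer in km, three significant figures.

In SI units: v = 43900 m/s.
(ρ_i/ρ_t)^0.27 = (1990/2850)^0.27 = 0.9076
d^0.77 = 79.8^0.77 = 29.14
v^0.39 = 43900^0.39 = 64.65
g^-0.21 = 3.7^-0.21 = 0.7598
(sin 85°)^0.333 = 0.9962^0.333 = 0.9987
D = 1.42 × 0.9076 × 29.14 × 64.65 × 0.7598 × 0.9987 = 1842 m
   = 1.842 km

D ≈ 1.84 km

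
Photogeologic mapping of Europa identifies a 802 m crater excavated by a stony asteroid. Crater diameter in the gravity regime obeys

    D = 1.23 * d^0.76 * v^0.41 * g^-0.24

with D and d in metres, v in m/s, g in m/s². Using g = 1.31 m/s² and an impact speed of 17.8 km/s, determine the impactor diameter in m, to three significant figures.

Rearranging for d: d = [D / (1.23 · 17800^0.41 · 1.31^-0.24)]^(1/0.76).
17800^0.41 = 55.29
1.31^-0.24 = 0.9372
Denominator = 1.23 × 55.29 × 0.9372 = 63.74
D / 63.74 = 802 / 63.74 = 12.58
d = 12.58^(1/0.76) = 12.58^1.3158 = 27.99 m

d ≈ 28.0 m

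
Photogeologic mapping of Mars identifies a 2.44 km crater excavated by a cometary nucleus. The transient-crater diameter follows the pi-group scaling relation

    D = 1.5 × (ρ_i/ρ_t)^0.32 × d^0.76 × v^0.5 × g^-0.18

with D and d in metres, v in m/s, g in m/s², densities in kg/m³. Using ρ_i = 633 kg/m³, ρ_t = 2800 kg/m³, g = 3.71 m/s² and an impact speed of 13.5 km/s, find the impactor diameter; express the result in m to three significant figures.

d ≈ 82.2 m

Rearranging for d: d = [D / (1.5 · (633/2800)^0.32 · 13500^0.5 · 3.71^-0.18)]^(1/0.76).
D = 2440 m.
(633/2800)^0.32 = 0.6214
13500^0.5 = 116.2
3.71^-0.18 = 0.7898
Denominator = 1.5 × 0.6214 × 116.2 × 0.7898 = 85.54
D / 85.54 = 2440 / 85.54 = 28.52
d = 28.52^(1/0.76) = 28.52^1.3158 = 82.16 m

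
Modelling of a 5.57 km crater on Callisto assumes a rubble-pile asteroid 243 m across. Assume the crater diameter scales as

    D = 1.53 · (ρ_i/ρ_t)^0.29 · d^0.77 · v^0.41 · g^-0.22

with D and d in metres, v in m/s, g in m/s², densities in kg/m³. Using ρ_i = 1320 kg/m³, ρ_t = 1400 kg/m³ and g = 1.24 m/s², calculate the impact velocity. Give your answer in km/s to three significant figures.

Rearranging for v: v = [D / (1.53 · (1320/1400)^0.29 · 243^0.77 · 1.24^-0.22)]^(1/0.41).
D = 5570 m.
(1320/1400)^0.29 = 0.9831
243^0.77 = 68.69
1.24^-0.22 = 0.9538
Denominator = 1.53 × 0.9831 × 68.69 × 0.9538 = 98.55
D / 98.55 = 5570 / 98.55 = 56.52
v = 56.52^(1/0.41) = 56.52^2.439 = 18777 m/s

v ≈ 18.8 km/s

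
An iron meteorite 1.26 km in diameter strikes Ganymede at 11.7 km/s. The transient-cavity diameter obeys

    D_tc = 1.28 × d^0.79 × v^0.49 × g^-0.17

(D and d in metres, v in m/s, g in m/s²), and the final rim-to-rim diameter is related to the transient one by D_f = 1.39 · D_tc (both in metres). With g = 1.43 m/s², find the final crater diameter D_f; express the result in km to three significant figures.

D_f ≈ 46.4 km

In SI: d = 1260 m, v = 11700 m/s.
d^0.79 = 1260^0.79 = 281.4
v^0.49 = 11700^0.49 = 98.49
g^-0.17 = 1.43^-0.17 = 0.9410
D_tc = 1.28 × 281.4 × 98.49 × 0.9410 = 33380 m
D_f = 1.39 × 33380 = 46398 m
     = 46.40 km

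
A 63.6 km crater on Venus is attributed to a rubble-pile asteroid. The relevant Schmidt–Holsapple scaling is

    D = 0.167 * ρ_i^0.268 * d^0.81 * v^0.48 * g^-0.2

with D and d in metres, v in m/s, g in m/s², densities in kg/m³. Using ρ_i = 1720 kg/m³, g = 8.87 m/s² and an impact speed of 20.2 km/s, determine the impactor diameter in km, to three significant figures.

Rearranging for d: d = [D / (0.167 · 1720^0.268 · 20200^0.48 · 8.87^-0.2)]^(1/0.81).
D = 63600 m.
1720^0.268 = 7.364
20200^0.48 = 116.6
8.87^-0.2 = 0.6463
Denominator = 0.167 × 7.364 × 116.6 × 0.6463 = 92.68
D / 92.68 = 63600 / 92.68 = 686.2
d = 686.2^(1/0.81) = 686.2^1.2346 = 3176 m

d ≈ 3.18 km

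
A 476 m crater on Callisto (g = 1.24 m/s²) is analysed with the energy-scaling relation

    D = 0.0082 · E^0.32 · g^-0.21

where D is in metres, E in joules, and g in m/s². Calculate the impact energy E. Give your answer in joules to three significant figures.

E ≈ 8.87 × 10^14 J

Rearranging: E = [D / (0.0082 · g^-0.21)]^(1/0.32).
g^-0.21 = 1.24^-0.21 = 0.9558
D / (0.0082 × 0.9558) = 476 / (7.838 × 10^-3) = 6.073 × 10^4
E = (6.073 × 10^4)^3.125 = 8.874 × 10^14 J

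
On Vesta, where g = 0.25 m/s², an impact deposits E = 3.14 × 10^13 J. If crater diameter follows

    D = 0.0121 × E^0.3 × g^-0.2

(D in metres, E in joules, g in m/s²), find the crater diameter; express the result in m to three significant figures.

D ≈ 179 m

E^0.3 = (3.14 × 10^13)^0.3 = 1.120 × 10^4
g^-0.2 = 0.25^-0.2 = 1.320
D = 0.0121 × 1.120 × 10^4 × 1.320 = 178.9 m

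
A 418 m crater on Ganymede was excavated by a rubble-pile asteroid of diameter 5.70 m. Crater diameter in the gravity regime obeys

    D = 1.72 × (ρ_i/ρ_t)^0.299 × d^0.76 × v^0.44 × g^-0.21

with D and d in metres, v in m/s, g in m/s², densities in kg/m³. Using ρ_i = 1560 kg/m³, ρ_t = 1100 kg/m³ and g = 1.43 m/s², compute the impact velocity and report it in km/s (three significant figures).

Rearranging for v: v = [D / (1.72 · (1560/1100)^0.299 · 5.7^0.76 · 1.43^-0.21)]^(1/0.44).
(1560/1100)^0.299 = 1.110
5.7^0.76 = 3.754
1.43^-0.21 = 0.9276
Denominator = 1.72 × 1.110 × 3.754 × 0.9276 = 6.648
D / 6.648 = 418 / 6.648 = 62.88
v = 62.88^(1/0.44) = 62.88^2.2727 = 12231 m/s

v ≈ 12.2 km/s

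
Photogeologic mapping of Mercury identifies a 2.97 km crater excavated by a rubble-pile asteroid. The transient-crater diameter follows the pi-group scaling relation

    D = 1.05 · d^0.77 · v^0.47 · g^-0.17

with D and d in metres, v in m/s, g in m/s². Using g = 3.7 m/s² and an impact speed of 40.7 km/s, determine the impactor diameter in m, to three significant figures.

Rearranging for d: d = [D / (1.05 · 40700^0.47 · 3.7^-0.17)]^(1/0.77).
D = 2970 m.
40700^0.47 = 146.7
3.7^-0.17 = 0.8006
Denominator = 1.05 × 146.7 × 0.8006 = 123.3
D / 123.3 = 2970 / 123.3 = 24.09
d = 24.09^(1/0.77) = 24.09^1.2987 = 62.31 m

d ≈ 62.3 m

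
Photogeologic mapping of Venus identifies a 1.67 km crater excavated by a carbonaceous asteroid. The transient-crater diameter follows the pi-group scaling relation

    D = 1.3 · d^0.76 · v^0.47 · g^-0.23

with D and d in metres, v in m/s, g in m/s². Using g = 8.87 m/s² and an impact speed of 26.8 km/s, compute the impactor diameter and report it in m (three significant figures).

Rearranging for d: d = [D / (1.3 · 26800^0.47 · 8.87^-0.23)]^(1/0.76).
D = 1670 m.
26800^0.47 = 120.6
8.87^-0.23 = 0.6053
Denominator = 1.3 × 120.6 × 0.6053 = 94.90
D / 94.90 = 1670 / 94.90 = 17.60
d = 17.60^(1/0.76) = 17.60^1.3158 = 43.54 m

d ≈ 43.5 m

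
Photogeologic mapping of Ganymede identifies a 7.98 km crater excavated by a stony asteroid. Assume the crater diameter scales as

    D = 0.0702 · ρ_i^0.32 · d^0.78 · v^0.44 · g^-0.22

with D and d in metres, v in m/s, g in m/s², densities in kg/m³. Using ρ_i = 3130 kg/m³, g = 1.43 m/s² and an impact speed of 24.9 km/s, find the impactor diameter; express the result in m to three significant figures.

Rearranging for d: d = [D / (0.0702 · 3130^0.32 · 24900^0.44 · 1.43^-0.22)]^(1/0.78).
D = 7980 m.
3130^0.32 = 13.14
24900^0.44 = 85.97
1.43^-0.22 = 0.9243
Denominator = 0.0702 × 13.14 × 85.97 × 0.9243 = 73.30
D / 73.30 = 7980 / 73.30 = 108.9
d = 108.9^(1/0.78) = 108.9^1.2821 = 409.0 m

d ≈ 409 m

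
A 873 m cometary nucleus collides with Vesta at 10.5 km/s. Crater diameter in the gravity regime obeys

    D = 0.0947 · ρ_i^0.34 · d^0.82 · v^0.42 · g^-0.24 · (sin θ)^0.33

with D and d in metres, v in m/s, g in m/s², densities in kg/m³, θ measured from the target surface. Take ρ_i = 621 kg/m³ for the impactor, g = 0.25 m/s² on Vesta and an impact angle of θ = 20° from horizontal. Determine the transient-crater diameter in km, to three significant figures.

D ≈ 10.4 km

In SI units: v = 10500 m/s.
ρ_i^0.34 = 621^0.34 = 8.905
d^0.82 = 873^0.82 = 258.0
v^0.42 = 10500^0.42 = 48.85
g^-0.24 = 0.25^-0.24 = 1.395
(sin 20°)^0.33 = 0.3420^0.33 = 0.7018
D = 0.0947 × 8.905 × 258.0 × 48.85 × 1.395 × 0.7018 = 10405 m
   = 10.41 km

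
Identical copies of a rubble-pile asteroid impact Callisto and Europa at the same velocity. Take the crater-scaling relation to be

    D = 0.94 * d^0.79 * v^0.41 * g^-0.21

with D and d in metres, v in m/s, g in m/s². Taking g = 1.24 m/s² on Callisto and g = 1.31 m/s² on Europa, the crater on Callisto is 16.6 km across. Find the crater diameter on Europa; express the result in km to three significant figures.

D ≈ 16.4 km

All impactor-dependent factors cancel in the ratio, leaving D_Europa/D_Callisto = (g_Europa/g_Callisto)^-0.21.
(1.31/1.24)^-0.21 = 1.056^-0.21 = 0.9886
D_Europa = 0.9886 × 16.6 km = 16.4 km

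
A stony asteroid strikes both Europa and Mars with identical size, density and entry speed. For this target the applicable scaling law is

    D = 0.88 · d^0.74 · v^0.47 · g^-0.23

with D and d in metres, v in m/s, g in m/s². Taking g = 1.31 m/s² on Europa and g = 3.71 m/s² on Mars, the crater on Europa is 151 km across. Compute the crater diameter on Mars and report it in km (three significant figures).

D ≈ 119 km

All impactor-dependent factors cancel in the ratio, leaving D_Mars/D_Europa = (g_Mars/g_Europa)^-0.23.
(3.71/1.31)^-0.23 = 2.832^-0.23 = 0.7871
D_Mars = 0.7871 × 151 km = 119 km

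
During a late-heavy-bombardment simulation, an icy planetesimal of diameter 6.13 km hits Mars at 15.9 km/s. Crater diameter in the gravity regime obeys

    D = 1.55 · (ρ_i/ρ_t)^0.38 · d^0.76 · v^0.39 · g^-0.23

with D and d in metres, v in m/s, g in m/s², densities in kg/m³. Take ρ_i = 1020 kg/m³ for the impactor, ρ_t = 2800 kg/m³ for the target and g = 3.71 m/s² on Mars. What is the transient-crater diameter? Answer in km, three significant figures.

In SI units: d = 6130 m, v = 15900 m/s.
(ρ_i/ρ_t)^0.38 = (1020/2800)^0.38 = 0.6813
d^0.76 = 6130^0.76 = 755.9
v^0.39 = 15900^0.39 = 43.51
g^-0.23 = 3.71^-0.23 = 0.7397
D = 1.55 × 0.6813 × 755.9 × 43.51 × 0.7397 = 25691 m
   = 25.69 km

D ≈ 25.7 km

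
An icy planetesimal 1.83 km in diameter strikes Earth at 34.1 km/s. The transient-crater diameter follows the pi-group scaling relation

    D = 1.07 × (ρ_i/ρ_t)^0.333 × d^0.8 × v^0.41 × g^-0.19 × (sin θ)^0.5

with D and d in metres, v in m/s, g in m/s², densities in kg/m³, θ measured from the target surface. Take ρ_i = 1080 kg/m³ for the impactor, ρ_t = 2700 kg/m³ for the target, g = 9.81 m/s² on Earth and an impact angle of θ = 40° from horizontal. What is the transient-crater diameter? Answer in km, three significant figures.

D ≈ 12.0 km

In SI units: d = 1830 m, v = 34100 m/s.
(ρ_i/ρ_t)^0.333 = (1080/2700)^0.333 = 0.7370
d^0.8 = 1830^0.8 = 407.3
v^0.41 = 34100^0.41 = 72.18
g^-0.19 = 9.81^-0.19 = 0.6480
(sin 40°)^0.5 = 0.6428^0.5 = 0.8017
D = 1.07 × 0.7370 × 407.3 × 72.18 × 0.6480 × 0.8017 = 12044 m
   = 12.04 km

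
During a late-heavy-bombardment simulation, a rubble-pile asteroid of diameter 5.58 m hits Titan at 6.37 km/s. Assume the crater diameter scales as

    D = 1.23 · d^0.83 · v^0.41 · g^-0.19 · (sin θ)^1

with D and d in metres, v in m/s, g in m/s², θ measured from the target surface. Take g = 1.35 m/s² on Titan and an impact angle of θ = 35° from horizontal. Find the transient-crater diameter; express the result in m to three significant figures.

In SI units: v = 6370 m/s.
d^0.83 = 5.58^0.83 = 4.166
v^0.41 = 6370^0.41 = 36.28
g^-0.19 = 1.35^-0.19 = 0.9446
(sin 35°)^1 = 0.5736^1 = 0.5736
D = 1.23 × 4.166 × 36.28 × 0.9446 × 0.5736 = 100.7 m

D ≈ 101 m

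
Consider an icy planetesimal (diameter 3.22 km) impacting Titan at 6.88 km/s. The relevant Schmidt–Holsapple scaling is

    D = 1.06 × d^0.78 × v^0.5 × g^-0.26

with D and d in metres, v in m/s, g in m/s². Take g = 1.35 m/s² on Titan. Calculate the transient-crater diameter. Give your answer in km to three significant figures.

In SI units: d = 3220 m, v = 6880 m/s.
d^0.78 = 3220^0.78 = 544.7
v^0.5 = 6880^0.5 = 82.95
g^-0.26 = 1.35^-0.26 = 0.9249
D = 1.06 × 544.7 × 82.95 × 0.9249 = 44297 m
   = 44.30 km

D ≈ 44.3 km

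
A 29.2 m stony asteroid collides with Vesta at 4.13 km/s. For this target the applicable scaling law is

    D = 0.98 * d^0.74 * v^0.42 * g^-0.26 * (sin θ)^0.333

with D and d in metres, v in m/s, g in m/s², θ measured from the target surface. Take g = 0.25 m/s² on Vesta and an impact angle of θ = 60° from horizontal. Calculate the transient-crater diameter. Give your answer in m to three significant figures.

In SI units: v = 4130 m/s.
d^0.74 = 29.2^0.74 = 12.14
v^0.42 = 4130^0.42 = 33.01
g^-0.26 = 0.25^-0.26 = 1.434
(sin 60°)^0.333 = 0.8660^0.333 = 0.9532
D = 0.98 × 12.14 × 33.01 × 1.434 × 0.9532 = 536.8 m

D ≈ 537 m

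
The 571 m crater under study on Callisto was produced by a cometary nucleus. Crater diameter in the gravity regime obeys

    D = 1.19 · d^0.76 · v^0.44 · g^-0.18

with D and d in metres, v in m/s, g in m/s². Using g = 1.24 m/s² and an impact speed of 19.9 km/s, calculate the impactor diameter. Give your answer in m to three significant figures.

d ≈ 11.5 m

Rearranging for d: d = [D / (1.19 · 19900^0.44 · 1.24^-0.18)]^(1/0.76).
19900^0.44 = 77.89
1.24^-0.18 = 0.9620
Denominator = 1.19 × 77.89 × 0.9620 = 89.17
D / 89.17 = 571 / 89.17 = 6.403
d = 6.403^(1/0.76) = 6.403^1.3158 = 11.51 m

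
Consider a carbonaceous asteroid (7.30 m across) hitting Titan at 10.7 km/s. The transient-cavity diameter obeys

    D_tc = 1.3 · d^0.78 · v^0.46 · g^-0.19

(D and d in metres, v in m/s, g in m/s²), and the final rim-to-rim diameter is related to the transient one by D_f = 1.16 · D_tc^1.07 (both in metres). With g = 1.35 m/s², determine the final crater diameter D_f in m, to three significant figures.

D_f ≈ 731 m

v = 10700 m/s.
d^0.78 = 7.3^0.78 = 4.714
v^0.46 = 10700^0.46 = 71.37
g^-0.19 = 1.35^-0.19 = 0.9446
D_tc = 1.3 × 4.714 × 71.37 × 0.9446 = 413.1 m
D_f = 1.16 × (413.1)^1.07 = 730.5 m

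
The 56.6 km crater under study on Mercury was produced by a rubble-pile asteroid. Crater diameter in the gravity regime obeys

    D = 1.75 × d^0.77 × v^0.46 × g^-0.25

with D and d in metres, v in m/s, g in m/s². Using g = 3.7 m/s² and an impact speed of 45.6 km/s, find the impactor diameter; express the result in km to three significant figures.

d ≈ 1.81 km

Rearranging for d: d = [D / (1.75 · 45600^0.46 · 3.7^-0.25)]^(1/0.77).
D = 56600 m.
45600^0.46 = 139.0
3.7^-0.25 = 0.7210
Denominator = 1.75 × 139.0 × 0.7210 = 175.4
D / 175.4 = 56600 / 175.4 = 322.7
d = 322.7^(1/0.77) = 322.7^1.2987 = 1812 m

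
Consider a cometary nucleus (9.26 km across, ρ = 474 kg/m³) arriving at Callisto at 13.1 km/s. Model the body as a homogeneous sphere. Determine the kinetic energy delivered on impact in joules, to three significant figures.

d = 9260 m; v = 13100 m/s.
Mass m = (π/6) ρ d³ = (π/6) × 474 × (9260)³ = 1.971 × 10^14 kg
E = ½ m v² = 0.5 × 1.971 × 10^14 × (13100)² = 1.691 × 10^22 J

E ≈ 1.69 × 10^22 J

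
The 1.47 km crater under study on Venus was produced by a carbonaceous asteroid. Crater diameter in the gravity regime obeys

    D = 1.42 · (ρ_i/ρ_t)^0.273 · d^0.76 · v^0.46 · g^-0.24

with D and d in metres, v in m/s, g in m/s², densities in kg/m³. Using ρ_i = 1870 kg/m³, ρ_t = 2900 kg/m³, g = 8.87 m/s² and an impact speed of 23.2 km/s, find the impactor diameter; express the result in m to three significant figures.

d ≈ 49.3 m

Rearranging for d: d = [D / (1.42 · (1870/2900)^0.273 · 23200^0.46 · 8.87^-0.24)]^(1/0.76).
D = 1470 m.
(1870/2900)^0.273 = 0.8871
23200^0.46 = 101.9
8.87^-0.24 = 0.5922
Denominator = 1.42 × 0.8871 × 101.9 × 0.5922 = 76.02
D / 76.02 = 1470 / 76.02 = 19.34
d = 19.34^(1/0.76) = 19.34^1.3158 = 49.29 m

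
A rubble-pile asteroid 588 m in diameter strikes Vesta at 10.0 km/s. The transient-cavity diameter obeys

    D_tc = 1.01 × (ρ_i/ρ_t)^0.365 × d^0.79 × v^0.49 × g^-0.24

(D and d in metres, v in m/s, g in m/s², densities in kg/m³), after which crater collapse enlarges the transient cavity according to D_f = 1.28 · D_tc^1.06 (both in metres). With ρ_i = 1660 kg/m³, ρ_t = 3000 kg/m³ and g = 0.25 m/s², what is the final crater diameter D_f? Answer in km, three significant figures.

D_f ≈ 36.5 km

v = 10000 m/s.
(ρ_i/ρ_t)^0.365 = (1660/3000)^0.365 = 0.8057
d^0.79 = 588^0.79 = 154.1
v^0.49 = 10000^0.49 = 91.20
g^-0.24 = 0.25^-0.24 = 1.395
D_tc = 1.01 × 0.8057 × 154.1 × 91.20 × 1.395 = 15950 m
D_f = 1.28 × (15950)^1.06 = 36487 m
     = 36.49 km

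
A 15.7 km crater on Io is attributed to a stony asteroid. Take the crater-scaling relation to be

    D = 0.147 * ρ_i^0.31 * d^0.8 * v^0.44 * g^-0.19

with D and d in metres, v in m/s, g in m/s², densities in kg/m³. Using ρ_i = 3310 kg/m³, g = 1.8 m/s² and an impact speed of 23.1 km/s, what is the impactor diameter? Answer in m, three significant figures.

Rearranging for d: d = [D / (0.147 · 3310^0.31 · 23100^0.44 · 1.8^-0.19)]^(1/0.8).
D = 15700 m.
3310^0.31 = 12.34
23100^0.44 = 83.17
1.8^-0.19 = 0.8943
Denominator = 0.147 × 12.34 × 83.17 × 0.8943 = 134.9
D / 134.9 = 15700 / 134.9 = 116.4
d = 116.4^(1/0.8) = 116.4^1.25 = 382.3 m

d ≈ 382 m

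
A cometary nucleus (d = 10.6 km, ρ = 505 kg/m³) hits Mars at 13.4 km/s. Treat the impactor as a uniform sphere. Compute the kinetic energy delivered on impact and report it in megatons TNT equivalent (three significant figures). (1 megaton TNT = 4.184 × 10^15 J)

E ≈ 6.76 × 10^6 Mt TNT

d = 10600 m; v = 13400 m/s.
Mass m = (π/6) ρ d³ = (π/6) × 505 × (10600)³ = 3.149 × 10^14 kg
E = ½ m v² = 0.5 × 3.149 × 10^14 × (13400)² = 2.827 × 10^22 J
   = 2.827 × 10^22 / 4.184×10^15 = 6.757 × 10^6 Mt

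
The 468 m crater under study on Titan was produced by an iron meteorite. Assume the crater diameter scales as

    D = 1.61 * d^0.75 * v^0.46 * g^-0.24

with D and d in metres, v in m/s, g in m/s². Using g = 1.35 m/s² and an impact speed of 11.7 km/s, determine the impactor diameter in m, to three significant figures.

d ≈ 6.78 m

Rearranging for d: d = [D / (1.61 · 11700^0.46 · 1.35^-0.24)]^(1/0.75).
11700^0.46 = 74.36
1.35^-0.24 = 0.9305
Denominator = 1.61 × 74.36 × 0.9305 = 111.4
D / 111.4 = 468 / 111.4 = 4.201
d = 4.201^(1/0.75) = 4.201^1.3333 = 6.778 m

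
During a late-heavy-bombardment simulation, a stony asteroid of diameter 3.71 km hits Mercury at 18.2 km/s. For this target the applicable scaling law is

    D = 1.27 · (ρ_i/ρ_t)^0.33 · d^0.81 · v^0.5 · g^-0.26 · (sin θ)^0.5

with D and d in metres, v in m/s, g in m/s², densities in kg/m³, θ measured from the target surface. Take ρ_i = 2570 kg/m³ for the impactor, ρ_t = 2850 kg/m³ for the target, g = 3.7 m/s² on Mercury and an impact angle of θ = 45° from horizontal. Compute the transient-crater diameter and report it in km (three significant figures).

D ≈ 77.1 km

In SI units: d = 3710 m, v = 18200 m/s.
(ρ_i/ρ_t)^0.33 = (2570/2850)^0.33 = 0.9664
d^0.81 = 3710^0.81 = 778.4
v^0.5 = 18200^0.5 = 134.9
g^-0.26 = 3.7^-0.26 = 0.7117
(sin 45°)^0.5 = 0.7071^0.5 = 0.8409
D = 1.27 × 0.9664 × 778.4 × 134.9 × 0.7117 × 0.8409 = 77129 m
   = 77.13 km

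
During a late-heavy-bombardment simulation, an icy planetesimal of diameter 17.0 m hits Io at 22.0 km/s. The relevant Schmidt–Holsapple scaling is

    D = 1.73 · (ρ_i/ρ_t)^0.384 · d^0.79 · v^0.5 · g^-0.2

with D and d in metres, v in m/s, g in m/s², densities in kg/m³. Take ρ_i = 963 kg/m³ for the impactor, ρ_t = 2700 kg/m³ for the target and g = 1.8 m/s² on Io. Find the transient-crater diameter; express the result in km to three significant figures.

D ≈ 1.44 km

In SI units: v = 22000 m/s.
(ρ_i/ρ_t)^0.384 = (963/2700)^0.384 = 0.6731
d^0.79 = 17^0.79 = 9.377
v^0.5 = 22000^0.5 = 148.3
g^-0.2 = 1.8^-0.2 = 0.8891
D = 1.73 × 0.6731 × 9.377 × 148.3 × 0.8891 = 1440 m
   = 1.440 km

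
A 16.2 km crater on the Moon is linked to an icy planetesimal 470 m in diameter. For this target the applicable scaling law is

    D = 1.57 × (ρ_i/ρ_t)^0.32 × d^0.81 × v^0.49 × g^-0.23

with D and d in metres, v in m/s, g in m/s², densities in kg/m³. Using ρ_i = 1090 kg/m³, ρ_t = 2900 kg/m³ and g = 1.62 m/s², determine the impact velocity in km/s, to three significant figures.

v ≈ 14.1 km/s

Rearranging for v: v = [D / (1.57 · (1090/2900)^0.32 · 470^0.81 · 1.62^-0.23)]^(1/0.49).
D = 16200 m.
(1090/2900)^0.32 = 0.7312
470^0.81 = 146.0
1.62^-0.23 = 0.8950
Denominator = 1.57 × 0.7312 × 146.0 × 0.8950 = 150.0
D / 150.0 = 16200 / 150.0 = 108.0
v = 108.0^(1/0.49) = 108.0^2.0408 = 14119 m/s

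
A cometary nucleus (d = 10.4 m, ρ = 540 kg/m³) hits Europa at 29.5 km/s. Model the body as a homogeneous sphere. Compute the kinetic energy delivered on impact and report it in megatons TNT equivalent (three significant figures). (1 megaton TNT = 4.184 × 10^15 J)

v = 29500 m/s.
Mass m = (π/6) ρ d³ = (π/6) × 540 × (10.4)³ = 3.180 × 10^5 kg
E = ½ m v² = 0.5 × 3.180 × 10^5 × (29500)² = 1.384 × 10^14 J
   = 1.384 × 10^14 / 4.184×10^15 = 0.03308 Mt

E ≈ 0.0331 Mt TNT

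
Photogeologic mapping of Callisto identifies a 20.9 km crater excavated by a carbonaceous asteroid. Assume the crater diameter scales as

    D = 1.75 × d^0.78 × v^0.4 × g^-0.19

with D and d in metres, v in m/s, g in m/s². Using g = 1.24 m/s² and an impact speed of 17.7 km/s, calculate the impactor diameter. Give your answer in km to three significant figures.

d ≈ 1.18 km

Rearranging for d: d = [D / (1.75 · 17700^0.4 · 1.24^-0.19)]^(1/0.78).
D = 20900 m.
17700^0.4 = 50.03
1.24^-0.19 = 0.9600
Denominator = 1.75 × 50.03 × 0.9600 = 84.05
D / 84.05 = 20900 / 84.05 = 248.7
d = 248.7^(1/0.78) = 248.7^1.2821 = 1179 m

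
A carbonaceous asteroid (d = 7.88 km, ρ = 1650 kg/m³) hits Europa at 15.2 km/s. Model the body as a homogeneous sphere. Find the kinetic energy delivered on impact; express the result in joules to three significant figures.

E ≈ 4.88 × 10^22 J

d = 7880 m; v = 15200 m/s.
Mass m = (π/6) ρ d³ = (π/6) × 1650 × (7880)³ = 4.227 × 10^14 kg
E = ½ m v² = 0.5 × 4.227 × 10^14 × (15200)² = 4.883 × 10^22 J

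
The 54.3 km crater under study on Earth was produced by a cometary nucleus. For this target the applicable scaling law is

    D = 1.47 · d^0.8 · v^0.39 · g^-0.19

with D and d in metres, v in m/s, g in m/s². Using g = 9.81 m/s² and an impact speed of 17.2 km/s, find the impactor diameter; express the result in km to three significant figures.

d ≈ 7.59 km

Rearranging for d: d = [D / (1.47 · 17200^0.39 · 9.81^-0.19)]^(1/0.8).
D = 54300 m.
17200^0.39 = 44.86
9.81^-0.19 = 0.6480
Denominator = 1.47 × 44.86 × 0.6480 = 42.73
D / 42.73 = 54300 / 42.73 = 1271
d = 1271^(1/0.8) = 1271^1.25 = 7589 m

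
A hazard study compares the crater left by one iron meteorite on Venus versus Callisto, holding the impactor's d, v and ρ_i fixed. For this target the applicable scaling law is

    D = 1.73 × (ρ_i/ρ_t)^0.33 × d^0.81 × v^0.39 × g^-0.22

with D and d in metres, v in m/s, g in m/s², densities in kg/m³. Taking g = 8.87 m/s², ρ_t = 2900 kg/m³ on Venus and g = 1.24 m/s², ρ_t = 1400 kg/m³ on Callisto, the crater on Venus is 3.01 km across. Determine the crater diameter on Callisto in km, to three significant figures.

The impactor-only factors (d, v, ρ_i) cancel in the ratio, leaving D_Callisto/D_Venus = (g_Callisto/g_Venus)^-0.22 · (ρ_t,Venus/ρ_t,Callisto)^0.33.
(1.24/8.87)^-0.22 = 0.1398^-0.22 = 1.542
(2900/1400)^0.33 = 2.071^0.33 = 1.272
Ratio = 1.542 × 1.272 = 1.961
D_Callisto = 1.961 × 3.01 km = 5.90 km

D ≈ 5.90 km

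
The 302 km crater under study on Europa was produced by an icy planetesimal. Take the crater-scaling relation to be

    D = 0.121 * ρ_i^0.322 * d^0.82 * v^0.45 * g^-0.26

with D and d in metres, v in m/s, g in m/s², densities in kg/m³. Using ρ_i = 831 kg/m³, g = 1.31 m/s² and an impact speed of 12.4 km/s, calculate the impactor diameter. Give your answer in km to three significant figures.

d ≈ 27.9 km

Rearranging for d: d = [D / (0.121 · 831^0.322 · 12400^0.45 · 1.31^-0.26)]^(1/0.82).
D = 302000 m.
831^0.322 = 8.712
12400^0.45 = 69.51
1.31^-0.26 = 0.9322
Denominator = 0.121 × 8.712 × 69.51 × 0.9322 = 68.31
D / 68.31 = 302000 / 68.31 = 4421
d = 4421^(1/0.82) = 4421^1.2195 = 27907 m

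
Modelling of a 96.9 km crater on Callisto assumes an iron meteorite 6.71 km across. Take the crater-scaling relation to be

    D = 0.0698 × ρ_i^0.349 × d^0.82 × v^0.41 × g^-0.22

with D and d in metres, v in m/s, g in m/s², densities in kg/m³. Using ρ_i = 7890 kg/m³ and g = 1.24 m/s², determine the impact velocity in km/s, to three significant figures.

v ≈ 11.5 km/s

Rearranging for v: v = [D / (0.0698 · 7890^0.349 · 6710^0.82 · 1.24^-0.22)]^(1/0.41).
D = 96900 m.
7890^0.349 = 22.91
6710^0.82 = 1374
1.24^-0.22 = 0.9538
Denominator = 0.0698 × 22.91 × 1374 × 0.9538 = 2096
D / 2096 = 96900 / 2096 = 46.23
v = 46.23^(1/0.41) = 46.23^2.439 = 11501 m/s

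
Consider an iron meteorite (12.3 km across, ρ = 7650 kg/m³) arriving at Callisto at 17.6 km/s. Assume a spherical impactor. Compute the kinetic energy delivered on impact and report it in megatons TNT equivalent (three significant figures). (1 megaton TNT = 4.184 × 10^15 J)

d = 12300 m; v = 17600 m/s.
Mass m = (π/6) ρ d³ = (π/6) × 7650 × (12300)³ = 7.454 × 10^15 kg
E = ½ m v² = 0.5 × 7.454 × 10^15 × (17600)² = 1.154 × 10^24 J
   = 1.154 × 10^24 / 4.184×10^15 = 2.758 × 10^8 Mt

E ≈ 2.76 × 10^8 Mt TNT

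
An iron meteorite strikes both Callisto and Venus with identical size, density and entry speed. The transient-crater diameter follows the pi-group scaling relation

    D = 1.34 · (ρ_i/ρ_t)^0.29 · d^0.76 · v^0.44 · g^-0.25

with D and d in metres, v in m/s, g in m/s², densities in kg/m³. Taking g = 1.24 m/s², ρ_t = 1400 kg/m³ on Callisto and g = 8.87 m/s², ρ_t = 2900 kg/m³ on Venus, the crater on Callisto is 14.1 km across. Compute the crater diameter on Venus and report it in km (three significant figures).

The impactor-only factors (d, v, ρ_i) cancel in the ratio, leaving D_Venus/D_Callisto = (g_Venus/g_Callisto)^-0.25 · (ρ_t,Callisto/ρ_t,Venus)^0.29.
(8.87/1.24)^-0.25 = 7.153^-0.25 = 0.6115
(1400/2900)^0.29 = 0.4828^0.29 = 0.8096
Ratio = 0.6115 × 0.8096 = 0.4951
D_Venus = 0.4951 × 14.1 km = 6.98 km

D ≈ 6.98 km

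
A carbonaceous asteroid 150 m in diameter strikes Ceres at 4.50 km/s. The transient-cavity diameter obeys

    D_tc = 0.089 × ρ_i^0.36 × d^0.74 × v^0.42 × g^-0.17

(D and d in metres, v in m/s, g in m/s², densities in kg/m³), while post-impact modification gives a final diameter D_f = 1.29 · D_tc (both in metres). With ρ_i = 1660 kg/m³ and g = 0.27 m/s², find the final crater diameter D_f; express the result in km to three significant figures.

D_f ≈ 2.89 km

v = 4500 m/s.
ρ_i^0.36 = 1660^0.36 = 14.43
d^0.74 = 150^0.74 = 40.77
v^0.42 = 4500^0.42 = 34.23
g^-0.17 = 0.27^-0.17 = 1.249
D_tc = 0.089 × 14.43 × 40.77 × 34.23 × 1.249 = 2239 m
D_f = 1.29 × 2239 = 2888 m
     = 2.888 km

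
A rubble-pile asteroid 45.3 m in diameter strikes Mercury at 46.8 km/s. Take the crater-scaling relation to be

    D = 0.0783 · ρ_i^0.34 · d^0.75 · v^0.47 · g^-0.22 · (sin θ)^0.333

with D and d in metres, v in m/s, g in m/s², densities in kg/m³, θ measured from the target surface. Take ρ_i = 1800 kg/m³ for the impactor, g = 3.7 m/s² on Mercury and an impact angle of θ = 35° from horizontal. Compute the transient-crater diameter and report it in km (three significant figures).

In SI units: v = 46800 m/s.
ρ_i^0.34 = 1800^0.34 = 12.79
d^0.75 = 45.3^0.75 = 17.46
v^0.47 = 46800^0.47 = 156.7
g^-0.22 = 3.7^-0.22 = 0.7499
(sin 35°)^0.333 = 0.5736^0.333 = 0.8310
D = 0.0783 × 12.79 × 17.46 × 156.7 × 0.7499 × 0.8310 = 1707 m
   = 1.707 km

D ≈ 1.71 km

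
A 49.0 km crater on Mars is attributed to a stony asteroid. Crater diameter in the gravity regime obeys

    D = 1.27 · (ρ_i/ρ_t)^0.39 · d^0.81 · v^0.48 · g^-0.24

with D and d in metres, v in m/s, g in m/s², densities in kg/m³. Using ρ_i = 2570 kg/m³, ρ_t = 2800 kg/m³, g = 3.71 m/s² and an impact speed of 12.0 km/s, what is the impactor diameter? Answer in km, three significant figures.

d ≈ 2.70 km

Rearranging for d: d = [D / (1.27 · (2570/2800)^0.39 · 12000^0.48 · 3.71^-0.24)]^(1/0.81).
D = 49000 m.
(2570/2800)^0.39 = 0.9671
12000^0.48 = 90.78
3.71^-0.24 = 0.7300
Denominator = 1.27 × 0.9671 × 90.78 × 0.7300 = 81.39
D / 81.39 = 49000 / 81.39 = 602.0
d = 602.0^(1/0.81) = 602.0^1.2346 = 2702 m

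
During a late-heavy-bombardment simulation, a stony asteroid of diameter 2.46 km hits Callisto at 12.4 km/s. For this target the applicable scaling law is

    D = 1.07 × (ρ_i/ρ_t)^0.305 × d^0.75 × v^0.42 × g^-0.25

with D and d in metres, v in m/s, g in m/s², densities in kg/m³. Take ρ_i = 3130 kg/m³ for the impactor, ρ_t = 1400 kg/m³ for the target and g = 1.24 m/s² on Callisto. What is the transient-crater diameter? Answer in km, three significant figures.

D ≈ 23.7 km

In SI units: d = 2460 m, v = 12400 m/s.
(ρ_i/ρ_t)^0.305 = (3130/1400)^0.305 = 1.278
d^0.75 = 2460^0.75 = 349.3
v^0.42 = 12400^0.42 = 52.39
g^-0.25 = 1.24^-0.25 = 0.9476
D = 1.07 × 1.278 × 349.3 × 52.39 × 0.9476 = 23713 m
   = 23.71 km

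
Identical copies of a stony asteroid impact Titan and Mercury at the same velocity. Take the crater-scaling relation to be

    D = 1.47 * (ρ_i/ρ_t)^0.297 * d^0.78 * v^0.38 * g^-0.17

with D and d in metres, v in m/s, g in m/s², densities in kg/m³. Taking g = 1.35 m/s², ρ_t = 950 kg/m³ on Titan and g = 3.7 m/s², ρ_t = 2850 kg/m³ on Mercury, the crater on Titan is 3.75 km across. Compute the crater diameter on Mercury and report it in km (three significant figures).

D ≈ 2.28 km

The impactor-only factors (d, v, ρ_i) cancel in the ratio, leaving D_Mercury/D_Titan = (g_Mercury/g_Titan)^-0.17 · (ρ_t,Titan/ρ_t,Mercury)^0.297.
(3.7/1.35)^-0.17 = 2.741^-0.17 = 0.8425
(950/2850)^0.297 = 0.3333^0.297 = 0.7216
Ratio = 0.8425 × 0.7216 = 0.6079
D_Mercury = 0.6079 × 3.75 km = 2.28 km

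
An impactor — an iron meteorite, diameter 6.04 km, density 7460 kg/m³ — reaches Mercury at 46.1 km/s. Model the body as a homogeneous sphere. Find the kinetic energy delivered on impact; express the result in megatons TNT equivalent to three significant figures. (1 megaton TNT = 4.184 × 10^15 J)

E ≈ 2.19 × 10^8 Mt TNT

d = 6040 m; v = 46100 m/s.
Mass m = (π/6) ρ d³ = (π/6) × 7460 × (6040)³ = 8.607 × 10^14 kg
E = ½ m v² = 0.5 × 8.607 × 10^14 × (46100)² = 9.146 × 10^23 J
   = 9.146 × 10^23 / 4.184×10^15 = 2.186 × 10^8 Mt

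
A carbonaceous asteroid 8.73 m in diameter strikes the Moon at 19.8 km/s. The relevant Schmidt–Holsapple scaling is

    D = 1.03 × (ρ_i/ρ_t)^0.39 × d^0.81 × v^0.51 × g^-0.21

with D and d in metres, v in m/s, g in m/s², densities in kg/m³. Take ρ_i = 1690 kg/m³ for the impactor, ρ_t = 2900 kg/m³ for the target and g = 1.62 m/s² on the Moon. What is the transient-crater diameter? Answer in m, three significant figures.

In SI units: v = 19800 m/s.
(ρ_i/ρ_t)^0.39 = (1690/2900)^0.39 = 0.8101
d^0.81 = 8.73^0.81 = 5.784
v^0.51 = 19800^0.51 = 155.3
g^-0.21 = 1.62^-0.21 = 0.9037
D = 1.03 × 0.8101 × 5.784 × 155.3 × 0.9037 = 677.3 m

D ≈ 677 m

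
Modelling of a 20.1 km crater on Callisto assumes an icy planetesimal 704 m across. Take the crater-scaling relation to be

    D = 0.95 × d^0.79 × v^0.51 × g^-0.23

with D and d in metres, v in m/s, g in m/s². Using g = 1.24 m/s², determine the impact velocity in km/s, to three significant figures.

Rearranging for v: v = [D / (0.95 · 704^0.79 · 1.24^-0.23)]^(1/0.51).
D = 20100 m.
704^0.79 = 177.7
1.24^-0.23 = 0.9517
Denominator = 0.95 × 177.7 × 0.9517 = 160.7
D / 160.7 = 20100 / 160.7 = 125.1
v = 125.1^(1/0.51) = 125.1^1.9608 = 12951 m/s

v ≈ 13.0 km/s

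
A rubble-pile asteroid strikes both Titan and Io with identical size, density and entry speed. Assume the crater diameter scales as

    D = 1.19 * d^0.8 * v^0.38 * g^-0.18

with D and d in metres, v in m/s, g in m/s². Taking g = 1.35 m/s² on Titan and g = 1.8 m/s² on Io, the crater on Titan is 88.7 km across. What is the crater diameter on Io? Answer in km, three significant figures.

D ≈ 84.2 km

All impactor-dependent factors cancel in the ratio, leaving D_Io/D_Titan = (g_Io/g_Titan)^-0.18.
(1.8/1.35)^-0.18 = 1.333^-0.18 = 0.9496
D_Io = 0.9496 × 88.7 km = 84.2 km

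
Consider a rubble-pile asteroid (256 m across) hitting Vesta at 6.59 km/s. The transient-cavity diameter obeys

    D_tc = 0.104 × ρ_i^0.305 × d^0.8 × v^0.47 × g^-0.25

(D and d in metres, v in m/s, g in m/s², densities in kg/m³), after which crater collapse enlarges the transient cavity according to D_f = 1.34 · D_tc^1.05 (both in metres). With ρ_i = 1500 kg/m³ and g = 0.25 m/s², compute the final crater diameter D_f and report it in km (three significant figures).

D_f ≈ 15.1 km

v = 6590 m/s.
ρ_i^0.305 = 1500^0.305 = 9.305
d^0.8 = 256^0.8 = 84.45
v^0.47 = 6590^0.47 = 62.36
g^-0.25 = 0.25^-0.25 = 1.414
D_tc = 0.104 × 9.305 × 84.45 × 62.36 × 1.414 = 7206 m
D_f = 1.34 × (7206)^1.05 = 15055 m
     = 15.06 km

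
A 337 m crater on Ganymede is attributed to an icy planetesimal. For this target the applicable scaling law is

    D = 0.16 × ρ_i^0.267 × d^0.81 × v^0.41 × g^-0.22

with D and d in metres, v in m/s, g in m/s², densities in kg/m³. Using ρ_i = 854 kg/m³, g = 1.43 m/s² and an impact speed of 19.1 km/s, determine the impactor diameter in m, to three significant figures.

Rearranging for d: d = [D / (0.16 · 854^0.267 · 19100^0.41 · 1.43^-0.22)]^(1/0.81).
854^0.267 = 6.063
19100^0.41 = 56.91
1.43^-0.22 = 0.9243
Denominator = 0.16 × 6.063 × 56.91 × 0.9243 = 51.03
D / 51.03 = 337 / 51.03 = 6.604
d = 6.604^(1/0.81) = 6.604^1.2346 = 10.28 m

d ≈ 10.3 m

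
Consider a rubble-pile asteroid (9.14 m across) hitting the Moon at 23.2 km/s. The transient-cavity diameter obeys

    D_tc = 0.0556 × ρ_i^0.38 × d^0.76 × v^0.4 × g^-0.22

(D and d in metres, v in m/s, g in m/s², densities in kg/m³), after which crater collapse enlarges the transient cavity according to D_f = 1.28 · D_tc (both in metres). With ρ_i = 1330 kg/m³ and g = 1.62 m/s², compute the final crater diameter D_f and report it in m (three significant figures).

D_f ≈ 295 m

v = 23200 m/s.
ρ_i^0.38 = 1330^0.38 = 15.38
d^0.76 = 9.14^0.76 = 5.374
v^0.4 = 23200^0.4 = 55.74
g^-0.22 = 1.62^-0.22 = 0.8993
D_tc = 0.0556 × 15.38 × 5.374 × 55.74 × 0.8993 = 230.4 m
D_f = 1.28 × 230.4 = 294.9 m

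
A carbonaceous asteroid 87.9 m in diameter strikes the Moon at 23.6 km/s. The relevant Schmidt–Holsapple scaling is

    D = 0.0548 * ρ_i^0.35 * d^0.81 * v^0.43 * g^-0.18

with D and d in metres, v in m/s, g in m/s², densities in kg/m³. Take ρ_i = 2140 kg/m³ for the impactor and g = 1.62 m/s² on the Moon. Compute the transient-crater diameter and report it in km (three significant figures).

D ≈ 2.10 km

In SI units: v = 23600 m/s.
ρ_i^0.35 = 2140^0.35 = 14.64
d^0.81 = 87.9^0.81 = 37.55
v^0.43 = 23600^0.43 = 75.92
g^-0.18 = 1.62^-0.18 = 0.9168
D = 0.0548 × 14.64 × 37.55 × 75.92 × 0.9168 = 2097 m
   = 2.097 km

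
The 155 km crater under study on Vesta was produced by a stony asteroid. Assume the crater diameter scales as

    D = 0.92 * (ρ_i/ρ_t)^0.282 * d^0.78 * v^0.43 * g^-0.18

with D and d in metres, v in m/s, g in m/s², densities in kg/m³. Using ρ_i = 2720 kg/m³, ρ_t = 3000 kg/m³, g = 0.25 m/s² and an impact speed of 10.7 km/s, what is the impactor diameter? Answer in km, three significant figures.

d ≈ 22.7 km

Rearranging for d: d = [D / (0.92 · (2720/3000)^0.282 · 10700^0.43 · 0.25^-0.18)]^(1/0.78).
D = 155000 m.
(2720/3000)^0.282 = 0.9727
10700^0.43 = 54.03
0.25^-0.18 = 1.283
Denominator = 0.92 × 0.9727 × 54.03 × 1.283 = 62.03
D / 62.03 = 155000 / 62.03 = 2499
d = 2499^(1/0.78) = 2499^1.2821 = 22713 m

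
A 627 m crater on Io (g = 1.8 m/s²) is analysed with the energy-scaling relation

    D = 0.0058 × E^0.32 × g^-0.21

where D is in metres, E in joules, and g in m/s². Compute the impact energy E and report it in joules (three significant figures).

Rearranging: E = [D / (0.0058 · g^-0.21)]^(1/0.32).
g^-0.21 = 1.8^-0.21 = 0.8839
D / (0.0058 × 0.8839) = 627 / (5.127 × 10^-3) = 1.223 × 10^5
E = (1.223 × 10^5)^3.125 = 7.911 × 10^15 J

E ≈ 7.91 × 10^15 J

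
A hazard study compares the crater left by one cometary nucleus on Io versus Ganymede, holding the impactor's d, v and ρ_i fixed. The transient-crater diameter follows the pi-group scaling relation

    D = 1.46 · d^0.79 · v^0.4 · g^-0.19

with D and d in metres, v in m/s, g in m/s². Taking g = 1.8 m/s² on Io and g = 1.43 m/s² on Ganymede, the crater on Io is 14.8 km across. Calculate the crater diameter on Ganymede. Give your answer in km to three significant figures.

All impactor-dependent factors cancel in the ratio, leaving D_Ganymede/D_Io = (g_Ganymede/g_Io)^-0.19.
(1.43/1.8)^-0.19 = 0.7944^-0.19 = 1.045
D_Ganymede = 1.045 × 14.8 km = 15.5 km

D ≈ 15.5 km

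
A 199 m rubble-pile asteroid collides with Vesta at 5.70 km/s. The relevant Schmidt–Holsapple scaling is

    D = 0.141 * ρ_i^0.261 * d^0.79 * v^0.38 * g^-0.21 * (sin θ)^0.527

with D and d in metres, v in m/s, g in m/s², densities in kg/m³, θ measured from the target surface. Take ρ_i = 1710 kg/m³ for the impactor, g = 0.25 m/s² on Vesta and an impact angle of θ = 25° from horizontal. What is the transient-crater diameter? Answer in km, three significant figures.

D ≈ 1.46 km

In SI units: v = 5700 m/s.
ρ_i^0.261 = 1710^0.261 = 6.979
d^0.79 = 199^0.79 = 65.48
v^0.38 = 5700^0.38 = 26.74
g^-0.21 = 0.25^-0.21 = 1.338
(sin 25°)^0.527 = 0.4226^0.527 = 0.6351
D = 0.141 × 6.979 × 65.48 × 26.74 × 1.338 × 0.6351 = 1464 m
   = 1.464 km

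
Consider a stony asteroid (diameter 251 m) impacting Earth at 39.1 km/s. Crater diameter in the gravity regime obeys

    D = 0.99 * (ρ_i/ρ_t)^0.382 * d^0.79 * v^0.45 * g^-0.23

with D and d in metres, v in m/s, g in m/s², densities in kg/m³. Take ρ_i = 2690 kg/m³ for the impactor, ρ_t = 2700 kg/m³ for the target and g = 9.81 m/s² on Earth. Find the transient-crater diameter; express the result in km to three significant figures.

D ≈ 5.36 km

In SI units: v = 39100 m/s.
(ρ_i/ρ_t)^0.382 = (2690/2700)^0.382 = 0.9986
d^0.79 = 251^0.79 = 78.66
v^0.45 = 39100^0.45 = 116.5
g^-0.23 = 9.81^-0.23 = 0.5914
D = 0.99 × 0.9986 × 78.66 × 116.5 × 0.5914 = 5358 m
   = 5.358 km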